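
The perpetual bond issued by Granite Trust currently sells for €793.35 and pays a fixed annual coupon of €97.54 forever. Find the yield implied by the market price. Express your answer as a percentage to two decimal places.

12.29%

P = C/r ⇒ r = C/P = €97.54/€793.35 = 0.122947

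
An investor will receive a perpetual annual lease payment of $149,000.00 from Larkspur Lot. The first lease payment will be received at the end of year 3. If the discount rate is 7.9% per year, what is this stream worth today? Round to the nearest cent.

Value at end of year 2: C / r = $149,000.00 / 0.079 = $1,886,075.9494
Discount to today: PV = $1,886,075.9494 / (1 + 0.079)^2 = $1,886,075.9494 / 1.164241 = $1,620,004.75

$1620004.75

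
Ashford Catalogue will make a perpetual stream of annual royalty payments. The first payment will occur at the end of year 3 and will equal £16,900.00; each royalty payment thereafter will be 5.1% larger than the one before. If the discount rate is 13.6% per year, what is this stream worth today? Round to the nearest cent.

Value at end of year 2: C₁ / (r − g) = £16,900.00 / (0.136 − 0.051) = £198,823.5294
Discount to today: PV = £198,823.5294 / (1 + 0.136)^2 = £198,823.5294 / 1.290496 = £154,067.53

£154067.53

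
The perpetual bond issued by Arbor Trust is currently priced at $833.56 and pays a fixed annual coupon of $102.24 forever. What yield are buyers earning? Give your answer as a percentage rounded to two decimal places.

12.27%

P = C/r ⇒ r = C/P = $102.24/$833.56 = 0.122655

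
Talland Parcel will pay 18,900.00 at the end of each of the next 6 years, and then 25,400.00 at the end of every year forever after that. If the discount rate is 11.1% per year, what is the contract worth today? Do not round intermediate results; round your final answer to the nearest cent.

PV of 6-year annuity: 18,900.00 × [1 − (1+0.111)^−6] / 0.111 = 79727.35540
Perpetuity value at year 6: 25,400.00 / 0.111 = 228828.82883
PV of perpetuity: 228828.82883 / (1+0.111)^6 = 121682.01258
Total PV = 79727.35540 + 121682.01258 = 201409.36798

201409.37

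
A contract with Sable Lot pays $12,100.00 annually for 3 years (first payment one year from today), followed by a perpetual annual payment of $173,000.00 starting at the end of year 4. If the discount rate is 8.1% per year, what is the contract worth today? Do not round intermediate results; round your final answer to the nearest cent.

$1721894.63

PV of 3-year annuity: $12,100.00 × [1 − (1+0.081)^−3] / 0.081 = 31126.69300
Perpetuity value at year 3: $173,000.00 / 0.081 = 2135802.46914
PV of perpetuity: 2135802.46914 / (1+0.081)^3 = 1690767.93283
Total PV = 31126.69300 + 1690767.93283 = 1721894.62584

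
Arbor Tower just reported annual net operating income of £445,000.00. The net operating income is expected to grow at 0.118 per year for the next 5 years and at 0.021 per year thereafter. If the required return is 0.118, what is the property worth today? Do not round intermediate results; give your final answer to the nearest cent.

D_1 = 497510.00000
D_2 = 556216.18000
D_3 = 621849.68924
D_4 = 695227.95257
D_5 = 777264.85097
Terminal value at year 5: TV = D_5×(1+g_2)/(r−g_2) = 793587.41284/0.097 = 8181313.53447
P_0 = D_1/(1+r)^1 + D_2/(1+r)^2 + D_3/(1+r)^3 + D_4/(1+r)^4 + D_5/(1+r)^5 + TV/(1+r)^5
    = 445000.00000 + 445000.00000 + 445000.00000 + 445000.00000 + 445000.00000 + 4683969.07216 = 6908969.07216

£6908969.07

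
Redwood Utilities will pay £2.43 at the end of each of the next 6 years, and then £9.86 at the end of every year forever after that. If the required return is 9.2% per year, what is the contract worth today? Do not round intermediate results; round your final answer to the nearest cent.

PV of 6-year annuity: £2.43 × [1 − (1+0.092)^−6] / 0.092 = 10.83609
Perpetuity value at year 6: £9.86 / 0.092 = 107.17391
PV of perpetuity: 107.17391 / (1+0.092)^6 = 63.20527
Total PV = 10.83609 + 63.20527 = 74.04135

£74.04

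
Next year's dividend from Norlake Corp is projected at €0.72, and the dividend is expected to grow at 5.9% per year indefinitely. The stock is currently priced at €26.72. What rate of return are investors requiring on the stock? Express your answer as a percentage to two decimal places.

P = D₁/(r − g) ⇒ r = D₁/P + g = €0.7200/€26.72 + 0.059 = 0.026946 + 0.059 = 0.085946

8.59%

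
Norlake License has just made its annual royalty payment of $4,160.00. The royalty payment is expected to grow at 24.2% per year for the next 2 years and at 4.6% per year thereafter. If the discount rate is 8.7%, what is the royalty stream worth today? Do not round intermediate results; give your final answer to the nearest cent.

D_1 = 5166.72000
D_2 = 6417.06624
Terminal value at year 2: TV = D_2×(1+g_2)/(r−g_2) = 6712.25129/0.041 = 163713.44603
P_0 = D_1/(1+r)^1 + D_2/(1+r)^2 + TV/(1+r)^2
    = 4753.19227 + 5430.97038 + 138555.97602 = 148740.13867

$148740.14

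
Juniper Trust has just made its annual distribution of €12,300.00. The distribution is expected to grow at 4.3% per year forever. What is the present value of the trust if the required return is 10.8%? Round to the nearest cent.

D₁ = D₀ × (1 + g) = €12,300.00 × 1.043 = €12,828.9000
Growing perpetuity: P = D₁ / (r − g) = €12,828.9000 / (0.108 − 0.043) = €197,367.69

€197367.69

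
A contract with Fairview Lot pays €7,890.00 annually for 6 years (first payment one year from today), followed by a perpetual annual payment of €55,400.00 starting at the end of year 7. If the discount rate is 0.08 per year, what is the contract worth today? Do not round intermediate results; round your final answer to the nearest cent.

PV of 6-year annuity: €7,890.00 × [1 − (1+0.08)^−6] / 0.08 = 36474.52055
Perpetuity value at year 6: €55,400.00 / 0.08 = 692500.00000
PV of perpetuity: 692500.00000 / (1+0.08)^6 = 436392.46662
Total PV = 36474.52055 + 436392.46662 = 472866.98717

€472866.99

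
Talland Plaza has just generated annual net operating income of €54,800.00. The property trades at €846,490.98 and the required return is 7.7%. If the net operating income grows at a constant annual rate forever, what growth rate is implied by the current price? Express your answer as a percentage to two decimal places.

P = D₀(1+g)/(r−g) ⇒ P(r−g) = D₀(1+g) ⇒ g(P+D₀) = P·r − D₀
g = (P·r − D₀)/(P + D₀) = (€846,490.98×0.077 − €54,800.00) / (€846,490.98 + €54,800.00) = 0.011517

1.15%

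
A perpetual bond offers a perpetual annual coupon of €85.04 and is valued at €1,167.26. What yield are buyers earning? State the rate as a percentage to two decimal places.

P = C/r ⇒ r = C/P = €85.04/€1,167.26 = 0.072854

7.29%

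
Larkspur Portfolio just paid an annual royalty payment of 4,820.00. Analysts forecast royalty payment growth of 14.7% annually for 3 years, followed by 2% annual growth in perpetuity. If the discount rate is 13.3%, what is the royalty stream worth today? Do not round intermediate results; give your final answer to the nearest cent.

D_1 = 5528.54000
D_2 = 6341.23538
D_3 = 7273.39698
Terminal value at year 3: TV = D_3×(1+g_2)/(r−g_2) = 7418.86492/0.113 = 65653.67186
P_0 = D_1/(1+r)^1 + D_2/(1+r)^2 + D_3/(1+r)^3 + TV/(1+r)^3
    = 4879.55869 + 4939.85333 + 5000.89300 + 45140.80407 = 59961.10909

59961.11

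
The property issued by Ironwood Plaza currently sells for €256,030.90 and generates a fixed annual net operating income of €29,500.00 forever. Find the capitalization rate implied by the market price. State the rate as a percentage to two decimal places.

11.52%

P = C/r ⇒ r = C/P = €29,500.00/€256,030.90 = 0.115220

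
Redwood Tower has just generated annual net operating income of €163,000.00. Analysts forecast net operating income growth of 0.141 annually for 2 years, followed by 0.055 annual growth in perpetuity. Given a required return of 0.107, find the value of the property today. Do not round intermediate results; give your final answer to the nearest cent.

€3854452.77

D_1 = 185983.00000
D_2 = 212206.60300
Terminal value at year 2: TV = D_2×(1+g_2)/(r−g_2) = 223877.96616/0.052 = 4305345.50317
P_0 = D_1/(1+r)^1 + D_2/(1+r)^2 + TV/(1+r)^2
    = 168006.32340 + 173166.40921 + 3513280.03301 = 3854452.76562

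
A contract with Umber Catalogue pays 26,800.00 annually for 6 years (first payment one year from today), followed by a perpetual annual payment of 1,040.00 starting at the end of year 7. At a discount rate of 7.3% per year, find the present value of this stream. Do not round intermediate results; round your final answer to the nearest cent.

PV of 6-year annuity: 26,800.00 × [1 − (1+0.073)^−6] / 0.073 = 126568.72312
Perpetuity value at year 6: 1,040.00 / 0.073 = 14246.57534
PV of perpetuity: 14246.57534 / (1+0.073)^6 = 9334.95325
Total PV = 126568.72312 + 9334.95325 = 135903.67637

135903.68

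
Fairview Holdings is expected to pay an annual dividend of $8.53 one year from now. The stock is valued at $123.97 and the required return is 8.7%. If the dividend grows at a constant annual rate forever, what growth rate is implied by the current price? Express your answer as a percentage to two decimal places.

1.82%

P = D₁/(r−g) ⇒ g = r − D₁/P = 0.087 − $8.53/$123.97 = 0.018193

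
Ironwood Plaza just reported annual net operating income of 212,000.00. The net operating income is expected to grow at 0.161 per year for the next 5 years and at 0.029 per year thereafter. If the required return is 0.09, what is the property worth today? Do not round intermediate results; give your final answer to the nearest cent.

D_1 = 246132.00000
D_2 = 285759.25200
D_3 = 331766.49157
D_4 = 385180.89672
D_5 = 447195.02109
Terminal value at year 5: TV = D_5×(1+g_2)/(r−g_2) = 460163.67670/0.061 = 7543666.83111
P_0 = D_1/(1+r)^1 + D_2/(1+r)^2 + D_3/(1+r)^3 + D_4/(1+r)^4 + D_5/(1+r)^5 + TV/(1+r)^5
    = 225809.17431 + 240517.84530 + 256184.60403 + 272871.85805 + 290646.08000 + 4902865.84132 = 6188895.40301

6188895.40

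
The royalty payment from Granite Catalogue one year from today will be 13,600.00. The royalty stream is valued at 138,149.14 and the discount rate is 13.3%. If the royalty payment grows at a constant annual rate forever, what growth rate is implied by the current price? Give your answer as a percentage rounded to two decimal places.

3.46%

P = D₁/(r−g) ⇒ g = r − D₁/P = 0.133 − 13,600.00/138,149.14 = 0.034556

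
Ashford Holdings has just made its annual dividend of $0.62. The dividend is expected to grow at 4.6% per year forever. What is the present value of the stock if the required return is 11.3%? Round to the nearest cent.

$9.68

D₁ = D₀ × (1 + g) = $0.62 × 1.046 = $0.6485
Growing perpetuity: P = D₁ / (r − g) = $0.6485 / (0.113 − 0.046) = $9.68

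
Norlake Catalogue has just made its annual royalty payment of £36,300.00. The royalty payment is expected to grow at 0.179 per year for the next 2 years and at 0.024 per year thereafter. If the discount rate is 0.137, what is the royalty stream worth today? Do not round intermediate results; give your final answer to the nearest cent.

D_1 = 42797.70000
D_2 = 50458.48830
Terminal value at year 2: TV = D_2×(1+g_2)/(r−g_2) = 51669.49202/0.113 = 457252.14176
P_0 = D_1/(1+r)^1 + D_2/(1+r)^2 + TV/(1+r)^2
    = 37640.89710 + 39031.32601 + 353699.80388 = 430372.02699

£430372.03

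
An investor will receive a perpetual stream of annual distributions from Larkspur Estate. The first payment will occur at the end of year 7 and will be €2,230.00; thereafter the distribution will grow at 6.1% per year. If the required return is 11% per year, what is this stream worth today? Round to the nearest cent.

Value at end of year 6: C₁ / (r − g) = €2,230.00 / (0.11 − 0.061) = €45,510.2041
Discount to today: PV = €45,510.2041 / (1 + 0.11)^6 = €45,510.2041 / 1.870415 = €24,331.61

€24331.61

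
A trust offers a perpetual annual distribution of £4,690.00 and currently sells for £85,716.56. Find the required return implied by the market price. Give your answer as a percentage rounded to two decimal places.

P = C/r ⇒ r = C/P = £4,690.00/£85,716.56 = 0.054715

5.47%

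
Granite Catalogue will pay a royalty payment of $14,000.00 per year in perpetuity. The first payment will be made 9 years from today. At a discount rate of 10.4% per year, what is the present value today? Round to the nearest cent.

Value at end of year 8: C / r = $14,000.00 / 0.104 = $134,615.3846
Discount to today: PV = $134,615.3846 / (1 + 0.104)^8 = $134,615.3846 / 2.206747 = $61,001.72

$61001.72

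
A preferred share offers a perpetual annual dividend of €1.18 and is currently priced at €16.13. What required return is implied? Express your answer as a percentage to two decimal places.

P = C/r ⇒ r = C/P = €1.18/€16.13 = 0.073156

7.32%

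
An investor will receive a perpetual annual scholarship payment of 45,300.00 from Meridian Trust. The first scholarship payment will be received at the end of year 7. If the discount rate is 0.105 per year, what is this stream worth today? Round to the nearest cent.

236992.85

Value at end of year 6: C / r = 45,300.00 / 0.105 = 431,428.5714
Discount to today: PV = 431,428.5714 / (1 + 0.105)^6 = 431,428.5714 / 1.820429 = 236,992.85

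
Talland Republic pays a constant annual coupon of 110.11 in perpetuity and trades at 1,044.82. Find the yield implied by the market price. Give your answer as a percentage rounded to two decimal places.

P = C/r ⇒ r = C/P = 110.11/1,044.82 = 0.105387

10.54%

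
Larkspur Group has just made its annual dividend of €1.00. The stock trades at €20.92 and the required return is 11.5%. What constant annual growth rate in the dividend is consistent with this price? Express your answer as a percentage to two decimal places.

P = D₀(1+g)/(r−g) ⇒ P(r−g) = D₀(1+g) ⇒ g(P+D₀) = P·r − D₀
g = (P·r − D₀)/(P + D₀) = (€20.92×0.115 − €1.00) / (€20.92 + €1.00) = 0.064133

6.41%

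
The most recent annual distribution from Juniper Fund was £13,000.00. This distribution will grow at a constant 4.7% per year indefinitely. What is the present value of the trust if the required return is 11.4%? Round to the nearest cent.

D₁ = D₀ × (1 + g) = £13,000.00 × 1.047 = £13,611.0000
Growing perpetuity: P = D₁ / (r − g) = £13,611.0000 / (0.114 − 0.047) = £203,149.25

£203149.25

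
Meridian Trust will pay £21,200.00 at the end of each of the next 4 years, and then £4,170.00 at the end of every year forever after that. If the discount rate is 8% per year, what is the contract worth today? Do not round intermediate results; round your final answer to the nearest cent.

£108530.52

PV of 4-year annuity: £21,200.00 × [1 − (1+0.08)^−4] / 0.08 = 70217.08901
Perpetuity value at year 4: £4,170.00 / 0.08 = 52125.00000
PV of perpetuity: 52125.00000 / (1+0.08)^4 = 38313.43108
Total PV = 70217.08901 + 38313.43108 = 108530.52009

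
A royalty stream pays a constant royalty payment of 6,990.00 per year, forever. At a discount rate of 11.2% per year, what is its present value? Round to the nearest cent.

62410.71

Level perpetuity: PV = C / r = 6,990.00 / 0.112 = 62,410.71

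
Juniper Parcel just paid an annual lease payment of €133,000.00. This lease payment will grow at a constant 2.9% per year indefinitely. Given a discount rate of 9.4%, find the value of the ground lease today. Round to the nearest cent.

D₁ = D₀ × (1 + g) = €133,000.00 × 1.029 = €136,857.0000
Growing perpetuity: P = D₁ / (r − g) = €136,857.0000 / (0.094 − 0.029) = €2,105,492.31

€2105492.31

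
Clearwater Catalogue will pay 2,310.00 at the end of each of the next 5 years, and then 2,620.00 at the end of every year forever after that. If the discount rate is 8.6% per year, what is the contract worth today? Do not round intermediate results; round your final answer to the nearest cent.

PV of 5-year annuity: 2,310.00 × [1 − (1+0.086)^−5] / 0.086 = 9079.12855
Perpetuity value at year 5: 2,620.00 / 0.086 = 30465.11628
PV of perpetuity: 30465.11628 / (1+0.086)^5 = 20167.57654
Total PV = 9079.12855 + 20167.57654 = 29246.70509

29246.71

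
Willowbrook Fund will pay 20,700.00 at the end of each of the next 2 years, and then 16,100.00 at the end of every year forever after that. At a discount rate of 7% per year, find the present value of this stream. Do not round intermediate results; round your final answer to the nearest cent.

238316.88

PV of 2-year annuity: 20,700.00 × [1 − (1+0.07)^−2] / 0.07 = 37425.97607
Perpetuity value at year 2: 16,100.00 / 0.07 = 230000.00000
PV of perpetuity: 230000.00000 / (1+0.07)^2 = 200890.90750
Total PV = 37425.97607 + 200890.90750 = 238316.88357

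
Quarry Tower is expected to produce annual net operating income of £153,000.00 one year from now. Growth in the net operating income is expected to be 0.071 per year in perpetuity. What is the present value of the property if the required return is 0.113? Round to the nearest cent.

Growing perpetuity: P = D₁ / (r − g) = £153,000.0000 / (0.113 − 0.071) = £3,642,857.14

£3642857.14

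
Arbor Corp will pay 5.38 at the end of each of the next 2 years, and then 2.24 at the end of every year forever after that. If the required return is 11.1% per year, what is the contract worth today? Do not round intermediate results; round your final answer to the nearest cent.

25.55

PV of 2-year annuity: 5.38 × [1 − (1+0.111)^−2] / 0.111 = 9.20116
Perpetuity value at year 2: 2.24 / 0.111 = 20.18018
PV of perpetuity: 20.18018 / (1+0.111)^2 = 16.34922
Total PV = 9.20116 + 16.34922 = 25.55037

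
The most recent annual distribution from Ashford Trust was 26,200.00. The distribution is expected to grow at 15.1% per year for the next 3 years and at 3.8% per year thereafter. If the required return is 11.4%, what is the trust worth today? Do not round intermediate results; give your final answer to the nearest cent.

478627.14

D_1 = 30156.20000
D_2 = 34709.78620
D_3 = 39950.96392
Terminal value at year 3: TV = D_3×(1+g_2)/(r−g_2) = 41469.10055/0.076 = 545646.05980
P_0 = D_1/(1+r)^1 + D_2/(1+r)^2 + D_3/(1+r)^3 + TV/(1+r)^3
    = 27070.19749 + 27969.29740 + 28898.25970 + 394689.38912 = 478627.14372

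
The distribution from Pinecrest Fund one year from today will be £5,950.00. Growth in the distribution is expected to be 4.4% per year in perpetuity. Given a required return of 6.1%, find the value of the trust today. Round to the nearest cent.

Growing perpetuity: P = D₁ / (r − g) = £5,950.0000 / (0.061 − 0.044) = £350,000.00

£350000.00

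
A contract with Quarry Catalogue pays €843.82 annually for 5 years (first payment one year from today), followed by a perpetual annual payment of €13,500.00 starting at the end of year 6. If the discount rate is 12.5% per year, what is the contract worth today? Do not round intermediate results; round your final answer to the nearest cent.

€62936.81

PV of 5-year annuity: €843.82 × [1 − (1+0.125)^−5] / 0.125 = 3004.47878
Perpetuity value at year 5: €13,500.00 / 0.125 = 108000.00000
PV of perpetuity: 108000.00000 / (1+0.125)^5 = 59932.32739
Total PV = 3004.47878 + 59932.32739 = 62936.80617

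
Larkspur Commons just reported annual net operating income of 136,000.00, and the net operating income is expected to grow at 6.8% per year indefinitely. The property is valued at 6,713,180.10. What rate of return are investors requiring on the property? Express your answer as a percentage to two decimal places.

D₁ = 136,000.00 × 1.068 = 145,248.0000
P = D₁/(r − g) ⇒ r = D₁/P + g = 145,248.0000/6,713,180.10 + 0.068 = 0.021636 + 0.068 = 0.089636

8.96%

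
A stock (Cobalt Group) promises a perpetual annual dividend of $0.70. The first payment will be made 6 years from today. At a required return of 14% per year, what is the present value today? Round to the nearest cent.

Value at end of year 5: C / r = $0.70 / 0.14 = $5.0000
Discount to today: PV = $5.0000 / (1 + 0.14)^5 = $5.0000 / 1.925415 = $2.60

$2.60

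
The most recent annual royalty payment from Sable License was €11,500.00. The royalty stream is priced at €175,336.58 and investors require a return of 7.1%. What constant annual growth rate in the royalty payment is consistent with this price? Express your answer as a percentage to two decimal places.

P = D₀(1+g)/(r−g) ⇒ P(r−g) = D₀(1+g) ⇒ g(P+D₀) = P·r − D₀
g = (P·r − D₀)/(P + D₀) = (€175,336.58×0.071 − €11,500.00) / (€175,336.58 + €11,500.00) = 0.005079

0.51%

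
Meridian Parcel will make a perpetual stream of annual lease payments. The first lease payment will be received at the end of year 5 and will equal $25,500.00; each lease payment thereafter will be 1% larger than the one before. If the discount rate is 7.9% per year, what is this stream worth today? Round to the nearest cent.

$272649.88

Value at end of year 4: C₁ / (r − g) = $25,500.00 / (0.079 − 0.01) = $369,565.2174
Discount to today: PV = $369,565.2174 / (1 + 0.079)^4 = $369,565.2174 / 1.355457 = $272,649.88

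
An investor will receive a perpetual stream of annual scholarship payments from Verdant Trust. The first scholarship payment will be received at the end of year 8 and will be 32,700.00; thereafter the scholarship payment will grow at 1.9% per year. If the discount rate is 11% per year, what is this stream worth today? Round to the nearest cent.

173079.45

Value at end of year 7: C₁ / (r − g) = 32,700.00 / (0.11 − 0.019) = 359,340.6593
Discount to today: PV = 359,340.6593 / (1 + 0.11)^7 = 359,340.6593 / 2.076160 = 173,079.45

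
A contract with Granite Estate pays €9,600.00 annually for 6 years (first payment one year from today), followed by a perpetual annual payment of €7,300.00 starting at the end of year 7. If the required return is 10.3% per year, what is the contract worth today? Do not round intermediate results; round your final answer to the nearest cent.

PV of 6-year annuity: €9,600.00 × [1 − (1+0.103)^−6] / 0.103 = 41445.47264
Perpetuity value at year 6: €7,300.00 / 0.103 = 70873.78641
PV of perpetuity: 70873.78641 / (1+0.103)^6 = 39357.95826
Total PV = 41445.47264 + 39357.95826 = 80803.43089

€80803.43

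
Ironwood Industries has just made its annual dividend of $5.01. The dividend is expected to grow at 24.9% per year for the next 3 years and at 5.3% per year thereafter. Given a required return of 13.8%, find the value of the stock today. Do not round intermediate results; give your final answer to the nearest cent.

$100.21

D_1 = 6.25749
D_2 = 7.81561
D_3 = 9.76169
Terminal value at year 3: TV = D_3×(1+g_2)/(r−g_2) = 10.27906/0.085 = 120.93012
P_0 = D_1/(1+r)^1 + D_2/(1+r)^2 + D_3/(1+r)^3 + TV/(1+r)^3
    = 5.49867 + 6.03501 + 6.62366 + 82.05550 = 100.21285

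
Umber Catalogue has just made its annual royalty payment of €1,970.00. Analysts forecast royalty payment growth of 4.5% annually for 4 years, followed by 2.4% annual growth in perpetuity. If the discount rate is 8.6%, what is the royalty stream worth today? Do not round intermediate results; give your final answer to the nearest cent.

D_1 = 2058.65000
D_2 = 2151.28925
D_3 = 2248.09727
D_4 = 2349.26164
Terminal value at year 4: TV = D_4×(1+g_2)/(r−g_2) = 2405.64392/0.062 = 38800.70843
P_0 = D_1/(1+r)^1 + D_2/(1+r)^2 + D_3/(1+r)^3 + D_4/(1+r)^4 + TV/(1+r)^4
    = 1895.62615 + 1824.06015 + 1755.19601 + 1688.93170 + 27894.61387 = 35058.42788

€35058.43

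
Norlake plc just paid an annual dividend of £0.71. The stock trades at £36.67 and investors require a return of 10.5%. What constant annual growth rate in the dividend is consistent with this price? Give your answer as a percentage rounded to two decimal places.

P = D₀(1+g)/(r−g) ⇒ P(r−g) = D₀(1+g) ⇒ g(P+D₀) = P·r − D₀
g = (P·r − D₀)/(P + D₀) = (£36.67×0.105 − £0.71) / (£36.67 + £0.71) = 0.084012

8.40%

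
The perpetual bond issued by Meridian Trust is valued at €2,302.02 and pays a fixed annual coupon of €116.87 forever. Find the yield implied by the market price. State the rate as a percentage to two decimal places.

P = C/r ⇒ r = C/P = €116.87/€2,302.02 = 0.050768

5.08%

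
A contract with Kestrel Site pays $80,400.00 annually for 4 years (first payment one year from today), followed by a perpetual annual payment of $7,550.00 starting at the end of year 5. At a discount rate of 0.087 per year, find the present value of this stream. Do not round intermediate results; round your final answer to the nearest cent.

PV of 4-year annuity: $80,400.00 × [1 − (1+0.087)^−4] / 0.087 = 262197.93993
Perpetuity value at year 4: $7,550.00 / 0.087 = 86781.60920
PV of perpetuity: 86781.60920 / (1+0.087)^4 = 62159.78772
Total PV = 262197.93993 + 62159.78772 = 324357.72765

$324357.73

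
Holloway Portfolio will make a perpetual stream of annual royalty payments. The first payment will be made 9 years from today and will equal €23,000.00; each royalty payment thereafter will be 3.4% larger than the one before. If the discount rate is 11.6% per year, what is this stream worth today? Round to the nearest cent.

Value at end of year 8: C₁ / (r − g) = €23,000.00 / (0.116 − 0.034) = €280,487.8049
Discount to today: PV = €280,487.8049 / (1 + 0.116)^8 = €280,487.8049 / 2.406099 = €116,573.66

€116573.66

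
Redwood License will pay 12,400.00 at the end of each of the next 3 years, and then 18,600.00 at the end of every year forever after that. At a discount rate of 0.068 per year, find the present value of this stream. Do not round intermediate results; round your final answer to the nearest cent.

PV of 3-year annuity: 12,400.00 × [1 − (1+0.068)^−3] / 0.068 = 32660.79522
Perpetuity value at year 3: 18,600.00 / 0.068 = 273529.41176
PV of perpetuity: 273529.41176 / (1+0.068)^3 = 224538.21893
Total PV = 32660.79522 + 224538.21893 = 257199.01415

257199.01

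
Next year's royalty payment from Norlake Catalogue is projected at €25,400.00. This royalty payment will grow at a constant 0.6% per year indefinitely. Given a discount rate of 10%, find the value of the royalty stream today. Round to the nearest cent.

Growing perpetuity: P = D₁ / (r − g) = €25,400.0000 / (0.1 − 0.006) = €270,212.77

€270212.77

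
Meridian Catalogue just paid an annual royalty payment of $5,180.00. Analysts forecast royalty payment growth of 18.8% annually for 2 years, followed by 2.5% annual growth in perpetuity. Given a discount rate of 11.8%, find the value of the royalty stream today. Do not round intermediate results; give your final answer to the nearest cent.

$75817.70

D_1 = 6153.84000
D_2 = 7310.76192
Terminal value at year 2: TV = D_2×(1+g_2)/(r−g_2) = 7493.53097/0.093 = 80575.60181
P_0 = D_1/(1+r)^1 + D_2/(1+r)^2 + TV/(1+r)^2
    = 5504.32916 + 5848.96515 + 64464.40088 = 75817.69519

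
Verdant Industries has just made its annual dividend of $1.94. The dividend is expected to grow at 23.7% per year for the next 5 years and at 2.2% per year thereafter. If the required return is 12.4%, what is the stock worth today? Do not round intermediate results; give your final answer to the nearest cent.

$44.43

D_1 = 2.39978
D_2 = 2.96853
D_3 = 3.67207
D_4 = 4.54235
D_5 = 5.61889
Terminal value at year 5: TV = D_5×(1+g_2)/(r−g_2) = 5.74250/0.102 = 56.29904
P_0 = D_1/(1+r)^1 + D_2/(1+r)^2 + D_3/(1+r)^3 + D_4/(1+r)^4 + D_5/(1+r)^5 + TV/(1+r)^5
    = 2.13504 + 2.34968 + 2.58590 + 2.84587 + 3.13198 + 31.38119 = 44.42965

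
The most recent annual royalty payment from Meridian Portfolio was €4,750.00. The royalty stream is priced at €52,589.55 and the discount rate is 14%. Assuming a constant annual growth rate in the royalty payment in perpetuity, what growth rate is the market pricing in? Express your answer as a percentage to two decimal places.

4.56%

P = D₀(1+g)/(r−g) ⇒ P(r−g) = D₀(1+g) ⇒ g(P+D₀) = P·r − D₀
g = (P·r − D₀)/(P + D₀) = (€52,589.55×0.14 − €4,750.00) / (€52,589.55 + €4,750.00) = 0.045563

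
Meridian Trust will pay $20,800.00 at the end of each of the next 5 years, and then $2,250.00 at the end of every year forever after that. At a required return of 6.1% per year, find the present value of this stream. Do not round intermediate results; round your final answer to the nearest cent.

PV of 5-year annuity: $20,800.00 × [1 − (1+0.061)^−5] / 0.061 = 87379.32555
Perpetuity value at year 5: $2,250.00 / 0.061 = 36885.24590
PV of perpetuity: 36885.24590 / (1+0.061)^5 = 27433.15540
Total PV = 87379.32555 + 27433.15540 = 114812.48095

$114812.48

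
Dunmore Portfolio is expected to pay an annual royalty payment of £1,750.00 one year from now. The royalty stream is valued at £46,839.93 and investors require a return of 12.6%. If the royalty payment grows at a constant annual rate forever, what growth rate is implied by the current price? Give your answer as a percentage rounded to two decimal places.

8.86%

P = D₁/(r−g) ⇒ g = r − D₁/P = 0.126 − £1,750.00/£46,839.93 = 0.088639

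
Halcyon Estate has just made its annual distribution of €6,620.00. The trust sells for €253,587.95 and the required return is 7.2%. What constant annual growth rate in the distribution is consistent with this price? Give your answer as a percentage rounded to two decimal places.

P = D₀(1+g)/(r−g) ⇒ P(r−g) = D₀(1+g) ⇒ g(P+D₀) = P·r − D₀
g = (P·r − D₀)/(P + D₀) = (€253,587.95×0.072 − €6,620.00) / (€253,587.95 + €6,620.00) = 0.044727

4.47%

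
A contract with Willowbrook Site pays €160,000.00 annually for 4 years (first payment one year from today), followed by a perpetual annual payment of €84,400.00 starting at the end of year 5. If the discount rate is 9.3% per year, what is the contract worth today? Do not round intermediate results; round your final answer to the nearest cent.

€1150845.56

PV of 4-year annuity: €160,000.00 × [1 − (1+0.093)^−4] / 0.093 = 514960.16429
Perpetuity value at year 4: €84,400.00 / 0.093 = 907526.88172
PV of perpetuity: 907526.88172 / (1+0.093)^4 = 635885.39506
Total PV = 514960.16429 + 635885.39506 = 1150845.55935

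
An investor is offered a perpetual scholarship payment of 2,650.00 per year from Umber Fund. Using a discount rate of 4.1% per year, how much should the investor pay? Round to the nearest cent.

64634.15

Level perpetuity: PV = C / r = 2,650.00 / 0.041 = 64,634.15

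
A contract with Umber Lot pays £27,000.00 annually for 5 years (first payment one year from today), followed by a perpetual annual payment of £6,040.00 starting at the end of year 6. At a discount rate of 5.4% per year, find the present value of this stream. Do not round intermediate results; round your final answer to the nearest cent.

£201602.99

PV of 5-year annuity: £27,000.00 × [1 − (1+0.054)^−5] / 0.054 = 115614.54130
Perpetuity value at year 5: £6,040.00 / 0.054 = 111851.85185
PV of perpetuity: 111851.85185 / (1+0.054)^5 = 85988.45076
Total PV = 115614.54130 + 85988.45076 = 201602.99206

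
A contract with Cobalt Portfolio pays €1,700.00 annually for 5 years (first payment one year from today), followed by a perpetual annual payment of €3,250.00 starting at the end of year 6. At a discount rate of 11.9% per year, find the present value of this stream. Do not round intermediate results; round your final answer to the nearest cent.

€21709.65

PV of 5-year annuity: €1,700.00 × [1 − (1+0.119)^−5] / 0.119 = 6143.33128
Perpetuity value at year 5: €3,250.00 / 0.119 = 27310.92437
PV of perpetuity: 27310.92437 / (1+0.119)^5 = 15566.32046
Total PV = 6143.33128 + 15566.32046 = 21709.65174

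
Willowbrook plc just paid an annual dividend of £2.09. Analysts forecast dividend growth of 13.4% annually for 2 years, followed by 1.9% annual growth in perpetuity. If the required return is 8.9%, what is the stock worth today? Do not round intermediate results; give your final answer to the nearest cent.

£37.43

D_1 = 2.37006
D_2 = 2.68765
Terminal value at year 2: TV = D_2×(1+g_2)/(r−g_2) = 2.73871/0.07 = 39.12448
P_0 = D_1/(1+r)^1 + D_2/(1+r)^2 + TV/(1+r)^2
    = 2.17636 + 2.26630 + 32.99079 = 37.43345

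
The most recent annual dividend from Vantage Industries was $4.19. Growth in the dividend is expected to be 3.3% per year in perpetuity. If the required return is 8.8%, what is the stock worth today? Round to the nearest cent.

D₁ = D₀ × (1 + g) = $4.19 × 1.033 = $4.3283
Growing perpetuity: P = D₁ / (r − g) = $4.3283 / (0.088 − 0.033) = $78.70

$78.70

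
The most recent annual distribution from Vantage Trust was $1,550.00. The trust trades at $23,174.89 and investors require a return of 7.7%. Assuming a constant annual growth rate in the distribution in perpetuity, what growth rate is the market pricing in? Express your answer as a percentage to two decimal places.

0.95%

P = D₀(1+g)/(r−g) ⇒ P(r−g) = D₀(1+g) ⇒ g(P+D₀) = P·r − D₀
g = (P·r − D₀)/(P + D₀) = ($23,174.89×0.077 − $1,550.00) / ($23,174.89 + $1,550.00) = 0.009483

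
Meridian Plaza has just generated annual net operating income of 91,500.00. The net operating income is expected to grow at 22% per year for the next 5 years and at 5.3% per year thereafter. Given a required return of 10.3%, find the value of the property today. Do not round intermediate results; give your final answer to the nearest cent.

3815462.78

D_1 = 111630.00000
D_2 = 136188.60000
D_3 = 166150.09200
D_4 = 202703.11224
D_5 = 247297.79693
Terminal value at year 5: TV = D_5×(1+g_2)/(r−g_2) = 260404.58017/0.05 = 5208091.60340
P_0 = D_1/(1+r)^1 + D_2/(1+r)^2 + D_3/(1+r)^3 + D_4/(1+r)^4 + D_5/(1+r)^5 + TV/(1+r)^5
    = 101205.80236 + 111941.14132 + 123815.22431 + 136948.84284 + 151475.60133 + 3190076.16400 = 3815462.77616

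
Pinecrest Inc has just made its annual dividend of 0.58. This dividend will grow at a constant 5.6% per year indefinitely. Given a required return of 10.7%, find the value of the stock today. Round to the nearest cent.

D₁ = D₀ × (1 + g) = 0.58 × 1.056 = 0.6125
Growing perpetuity: P = D₁ / (r − g) = 0.6125 / (0.107 − 0.056) = 12.01

12.01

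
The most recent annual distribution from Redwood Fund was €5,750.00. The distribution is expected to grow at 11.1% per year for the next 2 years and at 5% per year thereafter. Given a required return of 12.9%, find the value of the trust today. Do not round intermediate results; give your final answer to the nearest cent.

D_1 = 6388.25000
D_2 = 7097.34575
Terminal value at year 2: TV = D_2×(1+g_2)/(r−g_2) = 7452.21304/0.079 = 94331.81060
P_0 = D_1/(1+r)^1 + D_2/(1+r)^2 + TV/(1+r)^2
    = 5658.32595 + 5568.11349 + 74006.57173 = 85233.01118

€85233.01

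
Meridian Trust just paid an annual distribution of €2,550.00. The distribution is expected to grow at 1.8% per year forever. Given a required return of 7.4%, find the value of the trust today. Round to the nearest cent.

D₁ = D₀ × (1 + g) = €2,550.00 × 1.018 = €2,595.9000
Growing perpetuity: P = D₁ / (r − g) = €2,595.9000 / (0.074 − 0.018) = €46,355.36

€46355.36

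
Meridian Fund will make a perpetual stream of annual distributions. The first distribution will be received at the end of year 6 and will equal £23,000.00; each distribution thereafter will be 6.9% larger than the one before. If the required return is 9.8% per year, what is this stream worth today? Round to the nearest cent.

£496956.23

Value at end of year 5: C₁ / (r − g) = £23,000.00 / (0.098 − 0.069) = £793,103.4483
Discount to today: PV = £793,103.4483 / (1 + 0.098)^5 = £793,103.4483 / 1.595922 = £496,956.23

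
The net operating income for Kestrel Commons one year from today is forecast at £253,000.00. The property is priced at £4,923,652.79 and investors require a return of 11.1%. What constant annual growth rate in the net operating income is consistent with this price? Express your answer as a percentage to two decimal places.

5.96%

P = D₁/(r−g) ⇒ g = r − D₁/P = 0.111 − £253,000.00/£4,923,652.79 = 0.059615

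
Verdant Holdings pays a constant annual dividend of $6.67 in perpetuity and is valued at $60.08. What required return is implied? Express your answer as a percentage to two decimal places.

P = C/r ⇒ r = C/P = $6.67/$60.08 = 0.111019

11.10%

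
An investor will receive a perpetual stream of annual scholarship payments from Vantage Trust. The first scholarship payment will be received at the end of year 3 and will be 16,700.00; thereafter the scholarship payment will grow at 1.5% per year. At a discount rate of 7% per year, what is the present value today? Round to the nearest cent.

Value at end of year 2: C₁ / (r − g) = 16,700.00 / (0.07 − 0.015) = 303,636.3636
Discount to today: PV = 303,636.3636 / (1 + 0.07)^2 = 303,636.3636 / 1.144900 = 265,207.76

265207.76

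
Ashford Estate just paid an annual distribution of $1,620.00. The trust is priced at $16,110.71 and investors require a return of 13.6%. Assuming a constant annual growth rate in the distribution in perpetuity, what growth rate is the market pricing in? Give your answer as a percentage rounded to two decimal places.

3.22%

P = D₀(1+g)/(r−g) ⇒ P(r−g) = D₀(1+g) ⇒ g(P+D₀) = P·r − D₀
g = (P·r − D₀)/(P + D₀) = ($16,110.71×0.136 − $1,620.00) / ($16,110.71 + $1,620.00) = 0.032207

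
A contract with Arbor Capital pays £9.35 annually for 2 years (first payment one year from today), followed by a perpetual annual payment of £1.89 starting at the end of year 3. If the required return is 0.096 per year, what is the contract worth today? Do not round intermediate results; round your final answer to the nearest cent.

£32.70

PV of 2-year annuity: £9.35 × [1 − (1+0.096)^−2] / 0.096 = 16.31480
Perpetuity value at year 2: £1.89 / 0.096 = 19.68750
PV of perpetuity: 19.68750 / (1+0.096)^2 = 16.38964
Total PV = 16.31480 + 16.38964 = 32.70444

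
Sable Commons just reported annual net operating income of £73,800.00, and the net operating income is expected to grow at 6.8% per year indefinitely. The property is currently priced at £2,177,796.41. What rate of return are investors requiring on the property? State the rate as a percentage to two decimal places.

10.42%

D₁ = £73,800.00 × 1.068 = £78,818.4000
P = D₁/(r − g) ⇒ r = D₁/P + g = £78,818.4000/£2,177,796.41 + 0.068 = 0.036192 + 0.068 = 0.104192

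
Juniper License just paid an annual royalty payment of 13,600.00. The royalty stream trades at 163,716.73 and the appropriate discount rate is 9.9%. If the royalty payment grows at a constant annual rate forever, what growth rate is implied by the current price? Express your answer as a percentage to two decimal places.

1.47%

P = D₀(1+g)/(r−g) ⇒ P(r−g) = D₀(1+g) ⇒ g(P+D₀) = P·r − D₀
g = (P·r − D₀)/(P + D₀) = (163,716.73×0.099 − 13,600.00) / (163,716.73 + 13,600.00) = 0.014708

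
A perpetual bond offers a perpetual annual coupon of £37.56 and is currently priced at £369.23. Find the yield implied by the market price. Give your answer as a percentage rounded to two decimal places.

10.17%

P = C/r ⇒ r = C/P = £37.56/£369.23 = 0.101725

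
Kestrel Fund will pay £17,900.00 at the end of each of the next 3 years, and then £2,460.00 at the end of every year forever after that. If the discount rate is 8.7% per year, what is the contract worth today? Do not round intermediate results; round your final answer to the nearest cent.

PV of 3-year annuity: £17,900.00 × [1 − (1+0.087)^−3] / 0.087 = 45553.53205
Perpetuity value at year 3: £2,460.00 / 0.087 = 28275.86207
PV of perpetuity: 28275.86207 / (1+0.087)^3 = 22015.43253
Total PV = 45553.53205 + 22015.43253 = 67568.96457

£67568.96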